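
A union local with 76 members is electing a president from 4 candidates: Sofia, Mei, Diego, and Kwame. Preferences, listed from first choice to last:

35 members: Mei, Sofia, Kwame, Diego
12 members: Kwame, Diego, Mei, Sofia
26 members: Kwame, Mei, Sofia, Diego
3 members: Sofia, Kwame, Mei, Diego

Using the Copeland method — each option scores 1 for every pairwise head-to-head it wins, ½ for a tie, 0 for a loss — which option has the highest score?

Kwame

Sofia: beats Diego; ties Kwame; loses to Mei → score 1.5.
Mei: beats Sofia and Diego; loses to Kwame → score 2.
Diego: loses to Sofia, Mei, and Kwame → score 0.
Kwame: beats Mei and Diego; ties Sofia → score 2.5.
Kwame has the best pairwise record.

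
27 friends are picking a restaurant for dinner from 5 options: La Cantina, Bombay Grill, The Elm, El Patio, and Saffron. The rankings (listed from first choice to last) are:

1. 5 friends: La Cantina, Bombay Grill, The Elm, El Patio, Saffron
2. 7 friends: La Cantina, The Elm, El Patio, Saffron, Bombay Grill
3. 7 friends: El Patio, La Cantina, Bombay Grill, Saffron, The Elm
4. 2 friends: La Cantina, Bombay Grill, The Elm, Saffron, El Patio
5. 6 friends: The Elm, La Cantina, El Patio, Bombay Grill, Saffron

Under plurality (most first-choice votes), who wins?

First-place votes: La Cantina 14, Bombay Grill 0, The Elm 6, El Patio 7, Saffron 0.
La Cantina has the most first-place votes.

La Cantina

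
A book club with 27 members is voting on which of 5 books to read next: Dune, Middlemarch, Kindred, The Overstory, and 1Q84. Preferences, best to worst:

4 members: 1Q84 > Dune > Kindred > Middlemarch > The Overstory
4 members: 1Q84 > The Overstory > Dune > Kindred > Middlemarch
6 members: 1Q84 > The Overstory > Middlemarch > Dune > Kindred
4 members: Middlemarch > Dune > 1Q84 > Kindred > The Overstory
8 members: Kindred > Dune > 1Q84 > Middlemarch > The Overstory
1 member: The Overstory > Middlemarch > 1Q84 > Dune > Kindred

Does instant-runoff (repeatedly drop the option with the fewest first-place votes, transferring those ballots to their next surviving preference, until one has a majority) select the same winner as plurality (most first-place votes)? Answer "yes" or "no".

Instant-runoff — R1 Dune 0, Middlemarch 4, Kindred 8, The Overstory 1, 1Q84 14 (1Q84 winner). Winner: 1Q84.
Plurality — first-place votes: Dune 0, Middlemarch 4, Kindred 8, The Overstory 1, 1Q84 14. Winner: 1Q84.
The two methods agree.

yes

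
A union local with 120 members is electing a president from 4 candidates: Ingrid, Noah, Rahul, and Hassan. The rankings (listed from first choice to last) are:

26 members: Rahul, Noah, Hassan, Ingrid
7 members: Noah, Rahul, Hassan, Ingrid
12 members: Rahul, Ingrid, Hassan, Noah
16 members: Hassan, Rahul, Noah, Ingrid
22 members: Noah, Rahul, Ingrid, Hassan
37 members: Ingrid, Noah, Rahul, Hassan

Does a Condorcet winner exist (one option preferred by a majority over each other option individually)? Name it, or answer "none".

Noah vs Ingrid: 71–49 for Noah.
Noah vs Rahul: 66–54 for Noah.
Noah vs Hassan: 92–28 for Noah.
Noah beats every other option head-to-head.

Noah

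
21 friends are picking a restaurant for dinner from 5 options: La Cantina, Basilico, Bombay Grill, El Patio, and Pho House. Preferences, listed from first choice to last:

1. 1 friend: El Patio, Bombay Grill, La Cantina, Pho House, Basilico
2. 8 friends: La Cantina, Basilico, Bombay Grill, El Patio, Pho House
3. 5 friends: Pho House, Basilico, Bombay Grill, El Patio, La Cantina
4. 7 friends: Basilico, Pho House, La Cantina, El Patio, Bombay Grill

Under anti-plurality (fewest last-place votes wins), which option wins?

El Patio

Last-place votes: La Cantina 5, Basilico 1, Bombay Grill 7, El Patio 0, Pho House 8.
El Patio is ranked last by the fewest voters, so El Patio wins.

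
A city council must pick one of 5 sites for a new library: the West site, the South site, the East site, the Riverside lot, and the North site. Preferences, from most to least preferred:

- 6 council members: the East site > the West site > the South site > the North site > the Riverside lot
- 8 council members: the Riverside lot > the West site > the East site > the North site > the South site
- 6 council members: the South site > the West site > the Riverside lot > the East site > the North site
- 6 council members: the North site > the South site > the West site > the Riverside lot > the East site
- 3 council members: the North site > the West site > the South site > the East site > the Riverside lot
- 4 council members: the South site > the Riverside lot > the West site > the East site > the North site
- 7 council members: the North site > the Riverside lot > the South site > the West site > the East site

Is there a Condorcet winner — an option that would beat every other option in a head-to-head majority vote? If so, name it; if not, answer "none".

none

Checking pairwise contests:
the South site beats the West site 23–17.
the North site beats the South site 24–16.
the West site beats the East site 34–6.
the West site beats the Riverside lot 21–19.
the West site beats the North site 24–16.
Every option loses at least one head-to-head, so there is no Condorcet winner.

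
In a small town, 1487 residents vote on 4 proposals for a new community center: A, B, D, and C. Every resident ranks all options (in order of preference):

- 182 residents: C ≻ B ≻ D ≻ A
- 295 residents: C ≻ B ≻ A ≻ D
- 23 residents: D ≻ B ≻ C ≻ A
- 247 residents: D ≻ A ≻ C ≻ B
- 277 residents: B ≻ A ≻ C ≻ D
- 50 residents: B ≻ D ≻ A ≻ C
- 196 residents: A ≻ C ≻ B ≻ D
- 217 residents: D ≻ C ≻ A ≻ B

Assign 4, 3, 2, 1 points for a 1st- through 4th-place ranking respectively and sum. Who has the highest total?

A: 182·1 + 295·2 + 23·1 + 247·3 + 277·3 + 50·2 + 196·4 + 217·2 = 3685
B: 182·3 + 295·3 + 23·3 + 247·1 + 277·4 + 50·4 + 196·2 + 217·1 = 3664
D: 182·2 + 295·1 + 23·4 + 247·4 + 277·1 + 50·3 + 196·1 + 217·4 = 3230
C: 182·4 + 295·4 + 23·2 + 247·2 + 277·2 + 50·1 + 196·3 + 217·3 = 4291
C has the highest Borda score (4291).

C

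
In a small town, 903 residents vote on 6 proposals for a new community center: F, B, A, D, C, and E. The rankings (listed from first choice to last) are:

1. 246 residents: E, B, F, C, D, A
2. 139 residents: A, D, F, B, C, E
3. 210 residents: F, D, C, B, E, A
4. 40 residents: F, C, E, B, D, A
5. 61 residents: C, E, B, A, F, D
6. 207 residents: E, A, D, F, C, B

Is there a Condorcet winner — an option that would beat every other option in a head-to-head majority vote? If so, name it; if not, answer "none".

E vs F: 514–389 for E.
E vs B: 554–349 for E.
E vs A: 764–139 for E.
E vs D: 554–349 for E.
E vs C: 453–450 for E.
E beats every other option head-to-head.

E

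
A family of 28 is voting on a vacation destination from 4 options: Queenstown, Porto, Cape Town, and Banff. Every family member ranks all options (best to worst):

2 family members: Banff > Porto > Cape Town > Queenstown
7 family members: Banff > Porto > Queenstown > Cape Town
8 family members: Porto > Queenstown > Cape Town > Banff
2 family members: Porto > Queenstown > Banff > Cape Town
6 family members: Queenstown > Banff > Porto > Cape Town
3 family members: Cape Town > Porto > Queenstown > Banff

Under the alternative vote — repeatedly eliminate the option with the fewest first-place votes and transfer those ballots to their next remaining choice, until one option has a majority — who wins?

Banff

Round 1: Queenstown 6, Porto 10, Cape Town 3, Banff 9. Eliminate Cape Town.
Round 2: Queenstown 6, Porto 13, Banff 9. Eliminate Queenstown.
Round 3: Porto 13, Banff 15. Banff has a majority.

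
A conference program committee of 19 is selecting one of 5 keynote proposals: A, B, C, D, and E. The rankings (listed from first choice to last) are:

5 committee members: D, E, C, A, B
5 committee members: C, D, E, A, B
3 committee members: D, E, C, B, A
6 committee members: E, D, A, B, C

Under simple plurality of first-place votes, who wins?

First-place votes: A 0, B 0, C 5, D 8, E 6.
D has the most first-place votes.

D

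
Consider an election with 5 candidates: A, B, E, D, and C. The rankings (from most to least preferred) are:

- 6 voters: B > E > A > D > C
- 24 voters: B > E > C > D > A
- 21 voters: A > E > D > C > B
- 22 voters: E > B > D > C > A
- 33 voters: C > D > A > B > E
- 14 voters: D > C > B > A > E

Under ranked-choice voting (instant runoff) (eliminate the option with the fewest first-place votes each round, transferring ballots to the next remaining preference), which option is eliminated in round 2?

A

Round 1: A 21, B 30, E 22, D 14, C 33. Eliminate D.
Round 2: A 21, B 30, E 22, C 47. Eliminate A.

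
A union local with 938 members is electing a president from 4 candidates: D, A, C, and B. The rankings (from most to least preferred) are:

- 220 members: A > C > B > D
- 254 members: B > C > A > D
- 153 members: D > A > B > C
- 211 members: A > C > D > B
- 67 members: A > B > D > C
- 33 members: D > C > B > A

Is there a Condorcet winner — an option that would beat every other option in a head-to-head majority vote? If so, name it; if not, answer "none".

A

A vs D: 752–186 for A.
A vs C: 651–287 for A.
A vs B: 651–287 for A.
A beats every other option head-to-head.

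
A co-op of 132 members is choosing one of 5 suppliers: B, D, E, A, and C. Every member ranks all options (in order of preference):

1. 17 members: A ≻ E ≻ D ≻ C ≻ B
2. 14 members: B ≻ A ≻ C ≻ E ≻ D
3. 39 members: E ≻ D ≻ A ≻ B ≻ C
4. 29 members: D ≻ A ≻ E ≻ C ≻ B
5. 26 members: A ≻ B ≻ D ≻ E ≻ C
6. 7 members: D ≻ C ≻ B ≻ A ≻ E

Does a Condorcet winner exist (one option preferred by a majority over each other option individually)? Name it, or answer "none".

Checking pairwise contests:
D beats B 92–40.
E beats D 70–62.
A beats E 93–39.
D beats A 75–57.
B beats C 79–53.
Every option loses at least one head-to-head, so there is no Condorcet winner.

none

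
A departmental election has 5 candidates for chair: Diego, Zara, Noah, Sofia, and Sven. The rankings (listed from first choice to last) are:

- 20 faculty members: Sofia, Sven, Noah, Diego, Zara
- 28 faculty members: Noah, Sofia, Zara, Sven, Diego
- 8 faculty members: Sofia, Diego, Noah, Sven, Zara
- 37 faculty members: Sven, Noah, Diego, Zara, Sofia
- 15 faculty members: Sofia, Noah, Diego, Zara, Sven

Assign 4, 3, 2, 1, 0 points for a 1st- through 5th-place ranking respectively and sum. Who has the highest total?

Noah

Diego: 20·1 + 28·0 + 8·3 + 37·2 + 15·2 = 148
Zara: 20·0 + 28·2 + 8·0 + 37·1 + 15·1 = 108
Noah: 20·2 + 28·4 + 8·2 + 37·3 + 15·3 = 324
Sofia: 20·4 + 28·3 + 8·4 + 37·0 + 15·4 = 256
Sven: 20·3 + 28·1 + 8·1 + 37·4 + 15·0 = 244
Noah has the highest Borda score (324).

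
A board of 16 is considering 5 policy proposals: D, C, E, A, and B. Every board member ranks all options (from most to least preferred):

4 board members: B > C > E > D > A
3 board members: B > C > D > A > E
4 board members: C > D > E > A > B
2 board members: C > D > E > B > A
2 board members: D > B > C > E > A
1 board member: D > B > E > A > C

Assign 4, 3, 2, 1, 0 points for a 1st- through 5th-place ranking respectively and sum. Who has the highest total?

C

D: 4·1 + 3·2 + 4·3 + 2·3 + 2·4 + 1·4 = 40
C: 4·3 + 3·3 + 4·4 + 2·4 + 2·2 + 1·0 = 49
E: 4·2 + 3·0 + 4·2 + 2·2 + 2·1 + 1·2 = 24
A: 4·0 + 3·1 + 4·1 + 2·0 + 2·0 + 1·1 = 8
B: 4·4 + 3·4 + 4·0 + 2·1 + 2·3 + 1·3 = 39
C has the highest Borda score (49).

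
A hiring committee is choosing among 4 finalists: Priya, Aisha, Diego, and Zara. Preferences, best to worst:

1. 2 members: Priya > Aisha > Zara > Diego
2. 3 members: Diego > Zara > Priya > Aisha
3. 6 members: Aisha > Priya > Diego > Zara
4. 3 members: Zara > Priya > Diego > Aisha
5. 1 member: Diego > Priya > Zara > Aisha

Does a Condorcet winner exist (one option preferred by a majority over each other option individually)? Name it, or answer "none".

Priya

Priya vs Aisha: 9–6 for Priya.
Priya vs Diego: 11–4 for Priya.
Priya vs Zara: 9–6 for Priya.
Priya beats every other option head-to-head.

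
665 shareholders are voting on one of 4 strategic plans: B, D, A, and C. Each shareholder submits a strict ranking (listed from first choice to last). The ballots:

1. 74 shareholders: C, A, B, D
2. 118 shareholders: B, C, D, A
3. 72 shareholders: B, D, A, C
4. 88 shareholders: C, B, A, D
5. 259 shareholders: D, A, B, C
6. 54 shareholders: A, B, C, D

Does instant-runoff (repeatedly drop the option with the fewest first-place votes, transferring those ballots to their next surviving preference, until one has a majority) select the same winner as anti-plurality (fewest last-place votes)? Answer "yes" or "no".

yes

Instant-runoff — R1 B 190, D 259, A 54, C 162 (A out); R2 B 244, D 259, C 162 (C out); R3 B 406, D 259 (B winner). Winner: B.
Anti-plurality — last-place votes: B 0, D 216, A 118, C 331. Winner: B.
The two methods agree.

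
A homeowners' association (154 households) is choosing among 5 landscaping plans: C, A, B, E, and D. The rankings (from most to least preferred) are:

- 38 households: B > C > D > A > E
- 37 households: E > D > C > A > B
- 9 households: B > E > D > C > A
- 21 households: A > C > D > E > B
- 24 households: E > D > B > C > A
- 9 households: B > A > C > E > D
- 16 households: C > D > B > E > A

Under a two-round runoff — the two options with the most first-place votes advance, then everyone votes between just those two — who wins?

E

Round 1 first-place votes: C 16, A 21, B 56, E 61, D 0.
E and B advance.
Runoff: E is preferred to B by 82 voters; B by 72.
E wins the runoff.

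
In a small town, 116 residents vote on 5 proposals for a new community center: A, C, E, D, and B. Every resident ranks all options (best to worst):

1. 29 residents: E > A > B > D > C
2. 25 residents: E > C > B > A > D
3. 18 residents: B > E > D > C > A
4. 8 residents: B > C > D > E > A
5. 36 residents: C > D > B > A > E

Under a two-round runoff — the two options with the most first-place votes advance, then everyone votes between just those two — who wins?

E

Round 1 first-place votes: A 0, C 36, E 54, D 0, B 26.
E and C advance.
Runoff: E is preferred to C by 72 voters; C by 44.
E wins the runoff.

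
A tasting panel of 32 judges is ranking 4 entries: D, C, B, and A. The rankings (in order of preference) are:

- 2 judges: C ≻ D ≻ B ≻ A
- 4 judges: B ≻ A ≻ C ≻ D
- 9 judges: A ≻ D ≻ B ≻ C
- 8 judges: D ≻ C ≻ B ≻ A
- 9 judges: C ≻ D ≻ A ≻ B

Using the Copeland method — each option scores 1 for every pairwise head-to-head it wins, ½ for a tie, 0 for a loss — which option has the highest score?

D

D: beats C, B, and A → score 3.
C: beats B and A; loses to D → score 2.
B: loses to D, C, and A → score 0.
A: beats B; loses to D and C → score 1.
D has the best pairwise record.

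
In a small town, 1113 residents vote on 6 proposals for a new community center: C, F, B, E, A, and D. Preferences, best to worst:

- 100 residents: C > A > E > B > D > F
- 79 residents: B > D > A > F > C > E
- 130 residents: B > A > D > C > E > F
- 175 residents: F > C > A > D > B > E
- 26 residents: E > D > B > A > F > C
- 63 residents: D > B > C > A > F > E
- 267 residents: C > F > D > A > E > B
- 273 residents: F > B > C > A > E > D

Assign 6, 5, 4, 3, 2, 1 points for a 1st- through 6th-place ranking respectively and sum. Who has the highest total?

C

C: 100·6 + 79·2 + 130·3 + 175·5 + 26·1 + 63·4 + 267·6 + 273·4 = 4995
F: 100·1 + 79·3 + 130·1 + 175·6 + 26·2 + 63·2 + 267·5 + 273·6 = 4668
B: 100·3 + 79·6 + 130·6 + 175·2 + 26·4 + 63·5 + 267·1 + 273·5 = 3955
E: 100·4 + 79·1 + 130·2 + 175·1 + 26·6 + 63·1 + 267·2 + 273·2 = 2213
A: 100·5 + 79·4 + 130·5 + 175·4 + 26·3 + 63·3 + 267·3 + 273·3 = 4053
D: 100·2 + 79·5 + 130·4 + 175·3 + 26·5 + 63·6 + 267·4 + 273·1 = 3489
C has the highest Borda score (4995).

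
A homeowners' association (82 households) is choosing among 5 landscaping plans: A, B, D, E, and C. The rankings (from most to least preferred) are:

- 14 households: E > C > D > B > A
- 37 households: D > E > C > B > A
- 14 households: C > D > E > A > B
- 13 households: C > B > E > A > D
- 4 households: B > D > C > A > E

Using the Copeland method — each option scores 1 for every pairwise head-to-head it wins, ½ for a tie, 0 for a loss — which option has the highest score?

A: loses to B, D, E, and C → score 0.
B: beats A; loses to D, E, and C → score 1.
D: beats A, B, and E; ties C → score 3.5.
E: beats A, B, and C; loses to D → score 3.
C: beats A and B; ties D; loses to E → score 2.5.
D has the best pairwise record.

D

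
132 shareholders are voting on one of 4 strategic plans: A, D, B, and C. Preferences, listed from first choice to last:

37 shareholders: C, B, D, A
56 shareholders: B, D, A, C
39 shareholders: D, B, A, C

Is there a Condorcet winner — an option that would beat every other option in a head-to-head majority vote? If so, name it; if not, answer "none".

B

B vs A: 132–0 for B.
B vs D: 93–39 for B.
B vs C: 95–37 for B.
B beats every other option head-to-head.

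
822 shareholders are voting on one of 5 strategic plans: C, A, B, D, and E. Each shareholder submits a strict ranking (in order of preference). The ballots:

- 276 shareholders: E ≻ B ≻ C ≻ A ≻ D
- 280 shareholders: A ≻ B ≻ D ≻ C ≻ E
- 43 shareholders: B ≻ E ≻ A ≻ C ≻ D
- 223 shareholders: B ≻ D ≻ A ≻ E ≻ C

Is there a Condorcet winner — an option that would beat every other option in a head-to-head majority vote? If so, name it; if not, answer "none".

B

B vs C: 822–0 for B.
B vs A: 542–280 for B.
B vs D: 822–0 for B.
B vs E: 546–276 for B.
B beats every other option head-to-head.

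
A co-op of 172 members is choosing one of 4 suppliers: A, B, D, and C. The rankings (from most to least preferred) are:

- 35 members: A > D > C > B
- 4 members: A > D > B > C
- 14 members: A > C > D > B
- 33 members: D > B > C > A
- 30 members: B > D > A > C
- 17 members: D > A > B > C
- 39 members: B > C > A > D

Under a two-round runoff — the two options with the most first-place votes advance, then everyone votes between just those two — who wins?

Round 1 first-place votes: A 53, B 69, D 50, C 0.
B and A advance.
Runoff: B is preferred to A by 102 voters; A by 70.
B wins the runoff.

B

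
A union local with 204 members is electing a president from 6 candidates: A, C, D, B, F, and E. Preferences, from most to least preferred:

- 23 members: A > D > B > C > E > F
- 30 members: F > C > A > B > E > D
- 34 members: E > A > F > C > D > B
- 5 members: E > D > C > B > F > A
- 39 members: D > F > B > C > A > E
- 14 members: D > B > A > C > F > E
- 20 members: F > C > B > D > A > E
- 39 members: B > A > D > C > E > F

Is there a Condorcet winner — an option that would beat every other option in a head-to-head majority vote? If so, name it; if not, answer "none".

none

Checking pairwise contests:
B beats A 117–87.
A beats C 110–94.
A beats D 126–78.
D beats B 115–89.
A beats F 110–94.
A beats E 165–39.
Every option loses at least one head-to-head, so there is no Condorcet winner.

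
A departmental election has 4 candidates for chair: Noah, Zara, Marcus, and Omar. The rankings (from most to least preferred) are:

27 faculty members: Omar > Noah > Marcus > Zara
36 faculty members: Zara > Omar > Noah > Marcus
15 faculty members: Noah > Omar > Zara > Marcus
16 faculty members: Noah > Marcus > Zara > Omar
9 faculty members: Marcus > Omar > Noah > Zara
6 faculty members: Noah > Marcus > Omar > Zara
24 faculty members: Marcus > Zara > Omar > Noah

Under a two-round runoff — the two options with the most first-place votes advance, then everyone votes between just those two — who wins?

Round 1 first-place votes: Noah 37, Zara 36, Marcus 33, Omar 27.
Noah and Zara advance.
Runoff: Noah is preferred to Zara by 73 voters; Zara by 60.
Noah wins the runoff.

Noah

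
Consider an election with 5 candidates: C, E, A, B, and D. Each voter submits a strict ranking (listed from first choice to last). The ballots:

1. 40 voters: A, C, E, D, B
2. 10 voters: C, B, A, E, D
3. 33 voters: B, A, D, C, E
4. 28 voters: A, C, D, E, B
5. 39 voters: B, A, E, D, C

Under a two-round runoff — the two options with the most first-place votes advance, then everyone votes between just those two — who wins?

B

Round 1 first-place votes: C 10, E 0, A 68, B 72, D 0.
B and A advance.
Runoff: B is preferred to A by 82 voters; A by 68.
B wins the runoff.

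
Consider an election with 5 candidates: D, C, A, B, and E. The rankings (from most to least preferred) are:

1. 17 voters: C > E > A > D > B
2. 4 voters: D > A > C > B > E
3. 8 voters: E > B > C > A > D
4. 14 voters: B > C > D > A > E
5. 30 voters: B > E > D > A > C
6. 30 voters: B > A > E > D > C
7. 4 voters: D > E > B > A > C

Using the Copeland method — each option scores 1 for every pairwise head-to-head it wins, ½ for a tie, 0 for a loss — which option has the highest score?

B

D: beats C; loses to A, B, and E → score 1.
C: loses to D, A, B, and E → score 0.
A: beats D and C; loses to B and E → score 2.
B: beats D, C, A, and E → score 4.
E: beats D, C, and A; loses to B → score 3.
B has the best pairwise record.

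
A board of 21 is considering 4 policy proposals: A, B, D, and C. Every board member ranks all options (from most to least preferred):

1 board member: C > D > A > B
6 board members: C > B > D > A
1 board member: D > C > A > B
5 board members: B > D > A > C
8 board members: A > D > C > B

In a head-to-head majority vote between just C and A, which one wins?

Voters preferring C to A: 8; preferring A to C: 13.
A wins the head-to-head.

A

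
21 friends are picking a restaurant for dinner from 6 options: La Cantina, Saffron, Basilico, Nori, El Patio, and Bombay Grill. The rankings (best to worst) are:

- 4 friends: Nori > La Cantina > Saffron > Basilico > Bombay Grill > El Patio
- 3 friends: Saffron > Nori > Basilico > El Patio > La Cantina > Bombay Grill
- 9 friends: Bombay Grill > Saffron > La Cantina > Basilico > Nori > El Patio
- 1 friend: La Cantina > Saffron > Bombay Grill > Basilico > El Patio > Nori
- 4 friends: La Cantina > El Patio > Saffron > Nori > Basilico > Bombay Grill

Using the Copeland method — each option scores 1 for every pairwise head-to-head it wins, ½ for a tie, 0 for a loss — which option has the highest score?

Saffron

La Cantina: beats Basilico, Nori, El Patio, and Bombay Grill; loses to Saffron → score 4.
Saffron: beats La Cantina, Basilico, Nori, El Patio, and Bombay Grill → score 5.
Basilico: beats El Patio and Bombay Grill; loses to La Cantina, Saffron, and Nori → score 2.
Nori: beats Basilico, El Patio, and Bombay Grill; loses to La Cantina and Saffron → score 3.
El Patio: loses to La Cantina, Saffron, Basilico, Nori, and Bombay Grill → score 0.
Bombay Grill: beats El Patio; loses to La Cantina, Saffron, Basilico, and Nori → score 1.
Saffron has the best pairwise record.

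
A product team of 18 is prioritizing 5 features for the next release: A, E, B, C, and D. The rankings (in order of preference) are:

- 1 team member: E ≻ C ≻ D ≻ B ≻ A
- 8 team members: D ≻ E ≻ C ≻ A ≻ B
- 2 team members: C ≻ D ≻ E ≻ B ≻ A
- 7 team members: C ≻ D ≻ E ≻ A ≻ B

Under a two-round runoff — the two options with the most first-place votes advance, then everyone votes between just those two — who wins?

Round 1 first-place votes: A 0, E 1, B 0, C 9, D 8.
C and D advance.
Runoff: C is preferred to D by 10 voters; D by 8.
C wins the runoff.

C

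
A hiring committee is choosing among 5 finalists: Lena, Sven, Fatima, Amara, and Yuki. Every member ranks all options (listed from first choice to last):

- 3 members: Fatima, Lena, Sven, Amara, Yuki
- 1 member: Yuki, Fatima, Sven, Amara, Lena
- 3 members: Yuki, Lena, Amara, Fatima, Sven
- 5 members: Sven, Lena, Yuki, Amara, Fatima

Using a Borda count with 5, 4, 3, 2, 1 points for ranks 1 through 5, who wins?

Lena: 3·4 + 1·1 + 3·4 + 5·4 = 45
Sven: 3·3 + 1·3 + 3·1 + 5·5 = 40
Fatima: 3·5 + 1·4 + 3·2 + 5·1 = 30
Amara: 3·2 + 1·2 + 3·3 + 5·2 = 27
Yuki: 3·1 + 1·5 + 3·5 + 5·3 = 38
Lena has the highest Borda score (45).

Lena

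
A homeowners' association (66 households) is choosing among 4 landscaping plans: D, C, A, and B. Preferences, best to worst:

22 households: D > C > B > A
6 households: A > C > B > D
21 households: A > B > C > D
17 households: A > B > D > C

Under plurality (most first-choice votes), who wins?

First-place votes: D 22, C 0, A 44, B 0.
A has the most first-place votes.

A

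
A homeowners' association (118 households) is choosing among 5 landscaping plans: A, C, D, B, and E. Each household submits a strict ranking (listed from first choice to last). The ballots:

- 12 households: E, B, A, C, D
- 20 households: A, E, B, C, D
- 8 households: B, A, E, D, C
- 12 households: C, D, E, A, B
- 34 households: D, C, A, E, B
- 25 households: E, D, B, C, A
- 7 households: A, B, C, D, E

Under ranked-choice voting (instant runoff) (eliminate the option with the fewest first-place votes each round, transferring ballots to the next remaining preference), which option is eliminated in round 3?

Round 1: A 27, C 12, D 34, B 8, E 37. Eliminate B.
Round 2: A 35, C 12, D 34, E 37. Eliminate C.
Round 3: A 35, D 46, E 37. Eliminate A.

A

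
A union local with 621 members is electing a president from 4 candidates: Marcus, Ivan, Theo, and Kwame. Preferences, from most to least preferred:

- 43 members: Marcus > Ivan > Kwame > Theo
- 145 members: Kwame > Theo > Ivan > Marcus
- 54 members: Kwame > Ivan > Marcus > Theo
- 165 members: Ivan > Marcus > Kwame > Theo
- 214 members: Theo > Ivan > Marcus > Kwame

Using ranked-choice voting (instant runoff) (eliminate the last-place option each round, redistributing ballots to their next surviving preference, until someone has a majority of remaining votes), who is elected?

Round 1: Marcus 43, Ivan 165, Theo 214, Kwame 199. Eliminate Marcus.
Round 2: Ivan 208, Theo 214, Kwame 199. Eliminate Kwame.
Round 3: Ivan 262, Theo 359. Theo has a majority.

Theo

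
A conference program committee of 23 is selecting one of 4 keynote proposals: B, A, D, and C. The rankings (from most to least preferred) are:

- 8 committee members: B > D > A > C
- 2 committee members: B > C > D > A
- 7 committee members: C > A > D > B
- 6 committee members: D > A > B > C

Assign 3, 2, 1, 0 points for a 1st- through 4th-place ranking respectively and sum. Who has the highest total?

B: 8·3 + 2·3 + 7·0 + 6·1 = 36
A: 8·1 + 2·0 + 7·2 + 6·2 = 34
D: 8·2 + 2·1 + 7·1 + 6·3 = 43
C: 8·0 + 2·2 + 7·3 + 6·0 = 25
D has the highest Borda score (43).

D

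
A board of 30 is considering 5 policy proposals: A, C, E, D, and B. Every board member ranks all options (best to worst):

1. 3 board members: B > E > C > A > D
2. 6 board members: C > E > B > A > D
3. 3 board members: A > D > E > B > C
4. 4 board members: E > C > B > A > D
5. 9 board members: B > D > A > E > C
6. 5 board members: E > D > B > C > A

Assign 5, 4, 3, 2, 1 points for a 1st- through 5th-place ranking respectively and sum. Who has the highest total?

B

A: 3·2 + 6·2 + 3·5 + 4·2 + 9·3 + 5·1 = 73
C: 3·3 + 6·5 + 3·1 + 4·4 + 9·1 + 5·2 = 77
E: 3·4 + 6·4 + 3·3 + 4·5 + 9·2 + 5·5 = 108
D: 3·1 + 6·1 + 3·4 + 4·1 + 9·4 + 5·4 = 81
B: 3·5 + 6·3 + 3·2 + 4·3 + 9·5 + 5·3 = 111
B has the highest Borda score (111).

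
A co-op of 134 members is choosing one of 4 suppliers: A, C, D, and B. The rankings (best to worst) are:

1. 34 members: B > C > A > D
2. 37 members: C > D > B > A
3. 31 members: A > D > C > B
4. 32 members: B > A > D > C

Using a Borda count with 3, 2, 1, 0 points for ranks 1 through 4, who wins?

A: 34·1 + 37·0 + 31·3 + 32·2 = 191
C: 34·2 + 37·3 + 31·1 + 32·0 = 210
D: 34·0 + 37·2 + 31·2 + 32·1 = 168
B: 34·3 + 37·1 + 31·0 + 32·3 = 235
B has the highest Borda score (235).

B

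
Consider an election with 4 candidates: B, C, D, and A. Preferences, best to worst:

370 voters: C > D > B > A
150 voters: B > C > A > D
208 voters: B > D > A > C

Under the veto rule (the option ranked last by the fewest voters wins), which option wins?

B

Last-place votes: B 0, C 208, D 150, A 370.
B is ranked last by the fewest voters, so B wins.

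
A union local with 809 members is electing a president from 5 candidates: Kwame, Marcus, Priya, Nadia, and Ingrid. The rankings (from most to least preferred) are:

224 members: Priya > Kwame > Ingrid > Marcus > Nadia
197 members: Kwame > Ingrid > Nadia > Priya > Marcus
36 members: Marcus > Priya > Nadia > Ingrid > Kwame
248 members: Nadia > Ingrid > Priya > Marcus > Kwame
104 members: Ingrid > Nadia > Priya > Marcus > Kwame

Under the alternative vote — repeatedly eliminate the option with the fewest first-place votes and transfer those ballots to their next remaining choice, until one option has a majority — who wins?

Round 1: Kwame 197, Marcus 36, Priya 224, Nadia 248, Ingrid 104. Eliminate Marcus.
Round 2: Kwame 197, Priya 260, Nadia 248, Ingrid 104. Eliminate Ingrid.
Round 3: Kwame 197, Priya 260, Nadia 352. Eliminate Kwame.
Round 4: Priya 260, Nadia 549. Nadia has a majority.

Nadia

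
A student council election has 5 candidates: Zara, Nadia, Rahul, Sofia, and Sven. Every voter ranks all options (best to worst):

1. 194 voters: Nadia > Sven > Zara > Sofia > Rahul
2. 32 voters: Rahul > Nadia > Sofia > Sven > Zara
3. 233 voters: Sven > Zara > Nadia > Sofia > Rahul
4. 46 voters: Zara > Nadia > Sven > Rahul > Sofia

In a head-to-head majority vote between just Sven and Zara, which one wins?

Sven

Voters preferring Sven to Zara: 459; preferring Zara to Sven: 46.
Sven wins the head-to-head.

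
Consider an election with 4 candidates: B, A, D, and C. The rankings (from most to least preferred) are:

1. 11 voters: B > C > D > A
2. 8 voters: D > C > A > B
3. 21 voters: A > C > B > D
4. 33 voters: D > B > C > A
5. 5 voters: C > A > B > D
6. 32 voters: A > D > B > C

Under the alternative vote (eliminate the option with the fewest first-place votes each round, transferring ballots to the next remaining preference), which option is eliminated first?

C

Round 1: B 11, A 53, D 41, C 5. Eliminate C.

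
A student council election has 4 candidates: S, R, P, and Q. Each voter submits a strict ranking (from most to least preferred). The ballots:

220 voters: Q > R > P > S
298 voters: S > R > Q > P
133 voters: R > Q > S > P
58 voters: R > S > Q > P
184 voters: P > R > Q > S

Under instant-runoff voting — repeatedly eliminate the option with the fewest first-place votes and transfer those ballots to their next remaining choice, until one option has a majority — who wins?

Round 1: S 298, R 191, P 184, Q 220. Eliminate P.
Round 2: S 298, R 375, Q 220. Eliminate Q.
Round 3: S 298, R 595. R has a majority.

R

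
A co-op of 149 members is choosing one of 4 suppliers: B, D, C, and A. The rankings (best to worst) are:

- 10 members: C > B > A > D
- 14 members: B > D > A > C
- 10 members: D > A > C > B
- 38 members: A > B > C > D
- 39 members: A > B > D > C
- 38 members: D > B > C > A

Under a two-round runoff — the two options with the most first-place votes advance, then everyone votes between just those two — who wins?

Round 1 first-place votes: B 14, D 48, C 10, A 77.
A and D advance.
Runoff: A is preferred to D by 87 voters; D by 62.
A wins the runoff.

A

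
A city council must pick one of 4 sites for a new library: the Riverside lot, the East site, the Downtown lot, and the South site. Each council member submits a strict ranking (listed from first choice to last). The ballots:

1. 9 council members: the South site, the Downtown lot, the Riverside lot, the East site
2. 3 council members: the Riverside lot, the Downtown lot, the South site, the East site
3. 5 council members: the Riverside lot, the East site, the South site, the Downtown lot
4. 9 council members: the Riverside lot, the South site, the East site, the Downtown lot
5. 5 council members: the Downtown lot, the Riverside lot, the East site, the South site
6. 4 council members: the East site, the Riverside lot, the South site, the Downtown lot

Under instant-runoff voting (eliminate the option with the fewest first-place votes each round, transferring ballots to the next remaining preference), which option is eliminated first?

Round 1: the Riverside lot 17, the East site 4, the Downtown lot 5, the South site 9. Eliminate the East site.

the East site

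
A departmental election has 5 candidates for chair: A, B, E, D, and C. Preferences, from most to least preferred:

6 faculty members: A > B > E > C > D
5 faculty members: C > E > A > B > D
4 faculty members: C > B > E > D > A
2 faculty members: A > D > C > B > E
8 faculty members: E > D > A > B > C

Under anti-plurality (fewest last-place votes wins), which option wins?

B

Last-place votes: A 4, B 0, E 2, D 11, C 8.
B is ranked last by the fewest voters, so B wins.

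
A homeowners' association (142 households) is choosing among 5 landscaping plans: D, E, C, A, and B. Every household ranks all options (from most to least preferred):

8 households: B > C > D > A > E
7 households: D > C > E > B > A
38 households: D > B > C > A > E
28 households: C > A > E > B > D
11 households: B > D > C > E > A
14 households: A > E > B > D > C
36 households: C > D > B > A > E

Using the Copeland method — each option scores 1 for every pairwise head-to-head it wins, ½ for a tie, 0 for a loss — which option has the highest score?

C

D: beats E, A, and B; loses to C → score 3.
E: loses to D, C, A, and B → score 0.
C: beats D, E, and A; ties B → score 3.5.
A: beats E; loses to D, C, and B → score 1.
B: beats E and A; ties C; loses to D → score 2.5.
C has the best pairwise record.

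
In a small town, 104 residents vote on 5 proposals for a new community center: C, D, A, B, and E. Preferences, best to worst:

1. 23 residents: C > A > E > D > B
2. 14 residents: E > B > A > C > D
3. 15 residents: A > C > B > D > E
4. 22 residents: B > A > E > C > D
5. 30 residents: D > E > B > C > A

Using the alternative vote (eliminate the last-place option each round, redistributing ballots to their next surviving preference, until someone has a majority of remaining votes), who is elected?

B

Round 1: C 23, D 30, A 15, B 22, E 14. Eliminate E.
Round 2: C 23, D 30, A 15, B 36. Eliminate A.
Round 3: C 38, D 30, B 36. Eliminate D.
Round 4: C 38, B 66. B has a majority.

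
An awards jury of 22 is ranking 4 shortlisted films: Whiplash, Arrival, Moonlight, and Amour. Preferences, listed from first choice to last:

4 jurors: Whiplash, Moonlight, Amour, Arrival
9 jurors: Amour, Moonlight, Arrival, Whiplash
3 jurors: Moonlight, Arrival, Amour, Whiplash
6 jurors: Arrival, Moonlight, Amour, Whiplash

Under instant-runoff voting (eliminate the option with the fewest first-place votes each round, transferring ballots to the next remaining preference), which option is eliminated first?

Moonlight

Round 1: Whiplash 4, Arrival 6, Moonlight 3, Amour 9. Eliminate Moonlight.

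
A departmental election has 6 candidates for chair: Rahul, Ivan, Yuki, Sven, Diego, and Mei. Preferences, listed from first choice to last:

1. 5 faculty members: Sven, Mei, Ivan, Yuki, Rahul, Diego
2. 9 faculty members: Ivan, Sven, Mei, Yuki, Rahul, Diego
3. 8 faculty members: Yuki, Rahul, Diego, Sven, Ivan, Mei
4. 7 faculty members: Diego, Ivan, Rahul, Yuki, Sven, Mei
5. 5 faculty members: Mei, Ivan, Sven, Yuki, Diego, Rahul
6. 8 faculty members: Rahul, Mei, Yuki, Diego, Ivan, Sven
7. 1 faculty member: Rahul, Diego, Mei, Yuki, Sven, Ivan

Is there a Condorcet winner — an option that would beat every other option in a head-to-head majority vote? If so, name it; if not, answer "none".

none

Checking pairwise contests:
Ivan beats Rahul 26–17.
Diego beats Ivan 24–19.
Ivan beats Yuki 26–17.
Rahul beats Sven 24–19.
Rahul beats Diego 31–12.
Rahul beats Mei 24–19.
Every option loses at least one head-to-head, so there is no Condorcet winner.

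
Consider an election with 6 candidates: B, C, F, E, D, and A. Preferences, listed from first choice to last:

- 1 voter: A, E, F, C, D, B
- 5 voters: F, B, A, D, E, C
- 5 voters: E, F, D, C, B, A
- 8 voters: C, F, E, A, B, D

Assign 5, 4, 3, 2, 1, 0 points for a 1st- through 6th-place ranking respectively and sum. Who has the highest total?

F

B: 1·0 + 5·4 + 5·1 + 8·1 = 33
C: 1·2 + 5·0 + 5·2 + 8·5 = 52
F: 1·3 + 5·5 + 5·4 + 8·4 = 80
E: 1·4 + 5·1 + 5·5 + 8·3 = 58
D: 1·1 + 5·2 + 5·3 + 8·0 = 26
A: 1·5 + 5·3 + 5·0 + 8·2 = 36
F has the highest Borda score (80).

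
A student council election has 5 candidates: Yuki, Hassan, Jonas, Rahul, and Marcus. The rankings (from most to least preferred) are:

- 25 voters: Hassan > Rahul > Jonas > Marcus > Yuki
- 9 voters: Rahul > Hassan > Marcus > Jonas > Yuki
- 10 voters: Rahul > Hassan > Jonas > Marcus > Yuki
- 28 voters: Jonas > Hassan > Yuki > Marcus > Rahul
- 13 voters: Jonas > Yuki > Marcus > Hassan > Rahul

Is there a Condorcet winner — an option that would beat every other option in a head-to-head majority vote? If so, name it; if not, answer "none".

Hassan vs Yuki: 72–13 for Hassan.
Hassan vs Jonas: 44–41 for Hassan.
Hassan vs Rahul: 66–19 for Hassan.
Hassan vs Marcus: 72–13 for Hassan.
Hassan beats every other option head-to-head.

Hassan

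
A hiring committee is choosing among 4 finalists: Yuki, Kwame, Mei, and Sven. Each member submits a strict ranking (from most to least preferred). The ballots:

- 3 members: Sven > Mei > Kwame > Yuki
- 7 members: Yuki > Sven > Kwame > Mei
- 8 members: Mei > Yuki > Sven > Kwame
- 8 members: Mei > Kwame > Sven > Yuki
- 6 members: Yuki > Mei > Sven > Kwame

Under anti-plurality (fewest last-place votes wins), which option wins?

Sven

Last-place votes: Yuki 11, Kwame 14, Mei 7, Sven 0.
Sven is ranked last by the fewest voters, so Sven wins.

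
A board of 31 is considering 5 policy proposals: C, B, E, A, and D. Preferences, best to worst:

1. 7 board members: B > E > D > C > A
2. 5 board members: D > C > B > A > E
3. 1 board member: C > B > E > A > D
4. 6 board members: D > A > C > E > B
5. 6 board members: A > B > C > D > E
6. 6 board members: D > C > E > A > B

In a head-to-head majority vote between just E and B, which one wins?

B

Voters preferring E to B: 12; preferring B to E: 19.
B wins the head-to-head.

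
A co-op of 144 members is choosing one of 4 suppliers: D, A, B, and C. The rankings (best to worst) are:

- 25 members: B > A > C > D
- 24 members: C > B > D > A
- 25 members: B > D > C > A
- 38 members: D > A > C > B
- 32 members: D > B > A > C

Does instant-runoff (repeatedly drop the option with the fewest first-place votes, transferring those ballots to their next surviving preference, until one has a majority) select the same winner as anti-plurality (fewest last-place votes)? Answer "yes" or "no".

Instant-runoff — R1 D 70, A 0, B 50, C 24 (A out); R2 D 70, B 50, C 24 (C out); R3 D 70, B 74 (B winner). Winner: B.
Anti-plurality — last-place votes: D 25, A 49, B 38, C 32. Winner: D.
The two methods disagree.

no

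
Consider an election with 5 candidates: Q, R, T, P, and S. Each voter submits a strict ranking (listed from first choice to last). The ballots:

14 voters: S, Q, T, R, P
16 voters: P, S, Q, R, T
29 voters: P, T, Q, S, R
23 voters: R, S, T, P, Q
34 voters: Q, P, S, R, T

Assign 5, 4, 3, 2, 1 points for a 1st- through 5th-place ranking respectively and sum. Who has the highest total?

P

Q: 14·4 + 16·3 + 29·3 + 23·1 + 34·5 = 384
R: 14·2 + 16·2 + 29·1 + 23·5 + 34·2 = 272
T: 14·3 + 16·1 + 29·4 + 23·3 + 34·1 = 277
P: 14·1 + 16·5 + 29·5 + 23·2 + 34·4 = 421
S: 14·5 + 16·4 + 29·2 + 23·4 + 34·3 = 386
P has the highest Borda score (421).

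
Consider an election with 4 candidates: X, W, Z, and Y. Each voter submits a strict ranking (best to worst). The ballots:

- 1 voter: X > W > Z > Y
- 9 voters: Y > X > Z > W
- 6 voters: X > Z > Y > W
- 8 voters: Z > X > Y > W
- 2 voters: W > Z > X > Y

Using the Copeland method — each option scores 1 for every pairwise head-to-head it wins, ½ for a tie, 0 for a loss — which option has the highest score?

X: beats W, Z, and Y → score 3.
W: loses to X, Z, and Y → score 0.
Z: beats W and Y; loses to X → score 2.
Y: beats W; loses to X and Z → score 1.
X has the best pairwise record.

X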